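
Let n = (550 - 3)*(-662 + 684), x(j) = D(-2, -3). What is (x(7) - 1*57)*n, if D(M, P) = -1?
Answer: -697972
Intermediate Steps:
x(j) = -1
n = 12034 (n = 547*22 = 12034)
(x(7) - 1*57)*n = (-1 - 1*57)*12034 = (-1 - 57)*12034 = -58*12034 = -697972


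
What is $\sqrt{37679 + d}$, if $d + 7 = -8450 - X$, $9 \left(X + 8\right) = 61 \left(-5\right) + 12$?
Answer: $\frac{\sqrt{263363}}{3} \approx 171.06$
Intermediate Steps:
$X = - \frac{365}{9}$ ($X = -8 + \frac{61 \left(-5\right) + 12}{9} = -8 + \frac{-305 + 12}{9} = -8 + \frac{1}{9} \left(-293\right) = -8 - \frac{293}{9} = - \frac{365}{9} \approx -40.556$)
$d = - \frac{75748}{9}$ ($d = -7 - \frac{75685}{9} = - \frac{75748}{9} \approx -8416.4$)
$\sqrt{37679 + d} = \sqrt{37679 - \frac{75748}{9}} = \sqrt{\frac{263363}{9}} = \frac{\sqrt{263363}}{3}$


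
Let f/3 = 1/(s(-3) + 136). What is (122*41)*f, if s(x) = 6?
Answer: 7503/71 ≈ 105.68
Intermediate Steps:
f = 3/142 (f = 3/(6 + 136) = 3/142 ≈ 0.021127)
(122*41)*f = (122*41)*(3/142) = 5002*(3/142) = 7503/71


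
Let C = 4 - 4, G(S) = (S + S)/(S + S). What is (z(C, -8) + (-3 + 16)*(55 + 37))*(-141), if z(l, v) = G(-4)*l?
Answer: -168636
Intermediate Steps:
G(S) = 1 (G(S) = (2*S)/((2*S)) = (2*S)*(1/(2*S)) = 1)
C = 0
z(l, v) = l (z(l, v) = 1*l = l)
(z(C, -8) + (-3 + 16)*(55 + 37))*(-141) = (0 + (-3 + 16)*(55 + 37))*(-141) = (0 + 13*92)*(-141) = (0 + 1196)*(-141) = 1196*(-141) = -168636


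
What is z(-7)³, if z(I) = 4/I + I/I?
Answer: 27/343 ≈ 0.078717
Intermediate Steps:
z(I) = 1 + 4/I (z(I) = 4/I + 1 = 1 + 4/I)
z(-7)³ = ((4 - 7)/(-7))³ = (-⅐*(-3))³ = (3/7)³ = 27/343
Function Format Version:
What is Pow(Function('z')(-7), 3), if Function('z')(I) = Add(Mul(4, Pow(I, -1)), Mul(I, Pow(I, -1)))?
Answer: Rational(27, 343) ≈ 0.078717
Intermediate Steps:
Function('z')(I) = Add(1, Mul(4, Pow(I, -1))) (Function('z')(I) = Add(Mul(4, Pow(I, -1)), 1) = Add(1, Mul(4, Pow(I, -1))))
Pow(Function('z')(-7), 3) = Pow(Mul(Pow(-7, -1), Add(4, -7)), 3) = Pow(Mul(Rational(-1, 7), -3), 3) = Pow(Rational(3, 7), 3) = Rational(27, 343)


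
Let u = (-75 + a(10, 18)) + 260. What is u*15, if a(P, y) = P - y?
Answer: 2655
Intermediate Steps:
u = 177 (u = (-75 + (10 - 1*18)) + 260 = (-75 + (10 - 18)) + 260 = (-75 - 8) + 260 = -83 + 260 = 177)
u*15 = 177*15 = 2655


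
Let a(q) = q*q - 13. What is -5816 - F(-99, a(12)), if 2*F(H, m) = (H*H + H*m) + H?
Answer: -8365/2 ≈ -4182.5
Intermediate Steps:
a(q) = -13 + q² (a(q) = q² - 13 = -13 + q²)
F(H, m) = H/2 + H²/2 + H*m/2 (F(H, m) = ((H*H + H*m) + H)/2 = ((H² + H*m) + H)/2 = (H + H² + H*m)/2 = H/2 + H²/2 + H*m/2)
-5816 - F(-99, a(12)) = -5816 - (-99)*(1 - 99 + (-13 + 12²))/2 = -5816 - (-99)*(1 - 99 + (-13 + 144))/2 = -5816 - (-99)*(1 - 99 + 131)/2 = -5816 - (-99)*33/2 = -5816 - 1*(-3267/2) = -5816 + 3267/2 = -8365/2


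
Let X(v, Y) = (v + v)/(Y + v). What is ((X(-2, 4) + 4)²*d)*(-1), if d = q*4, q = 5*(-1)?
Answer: 80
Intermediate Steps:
q = -5
d = -20 (d = -5*4 = -20)
X(v, Y) = 2*v/(Y + v) (X(v, Y) = (2*v)/(Y + v) = 2*v/(Y + v))
((X(-2, 4) + 4)²*d)*(-1) = ((2*(-2)/(4 - 2) + 4)²*(-20))*(-1) = ((2*(-2)/2 + 4)²*(-20))*(-1) = ((2*(-2)*(½) + 4)²*(-20))*(-1) = ((-2 + 4)²*(-20))*(-1) = (2²*(-20))*(-1) = (4*(-20))*(-1) = -80*(-1) = 80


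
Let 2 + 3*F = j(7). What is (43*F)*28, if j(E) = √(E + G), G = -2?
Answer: -2408/3 + 1204*√5/3 ≈ 94.742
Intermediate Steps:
j(E) = √(-2 + E) (j(E) = √(E - 2) = √(-2 + E))
F = -⅔ + √5/3 (F = -⅔ + √(-2 + 7)/3 = -⅔ + √5/3 ≈ 0.078689)
(43*F)*28 = (43*(-⅔ + √5/3))*28 = (-86/3 + 43*√5/3)*28 = -2408/3 + 1204*√5/3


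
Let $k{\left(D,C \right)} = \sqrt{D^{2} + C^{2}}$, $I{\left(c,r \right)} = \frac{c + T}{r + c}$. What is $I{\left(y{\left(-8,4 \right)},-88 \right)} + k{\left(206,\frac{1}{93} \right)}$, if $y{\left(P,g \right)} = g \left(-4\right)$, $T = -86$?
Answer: $\frac{51}{52} + \frac{\sqrt{367028965}}{93} \approx 206.98$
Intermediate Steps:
$y{\left(P,g \right)} = - 4 g$
$I{\left(c,r \right)} = \frac{-86 + c}{c + r}$ ($I{\left(c,r \right)} = \frac{c - 86}{r + c} = \frac{-86 + c}{c + r}$)
$k{\left(D,C \right)} = \sqrt{C^{2} + D^{2}}$
$I{\left(y{\left(-8,4 \right)},-88 \right)} + k{\left(206,\frac{1}{93} \right)} = \frac{-86 - 16}{\left(-4\right) 4 - 88} + \sqrt{\left(\frac{1}{93}\right)^{2} + 206^{2}} = \frac{-86 - 16}{-16 - 88} + \sqrt{\left(\frac{1}{93}\right)^{2} + 42436} = \frac{1}{-104} \left(-102\right) + \sqrt{\frac{1}{8649} + 42436} = \left(- \frac{1}{104}\right) \left(-102\right) + \sqrt{\frac{367028965}{8649}} = \frac{51}{52} + \frac{\sqrt{367028965}}{93}$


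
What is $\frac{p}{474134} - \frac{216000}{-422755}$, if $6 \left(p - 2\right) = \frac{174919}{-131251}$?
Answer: $\frac{16130279954796043}{31569937300298004} \approx 0.51094$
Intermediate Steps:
$p = \frac{1400093}{787506}$ ($p = 2 + \frac{174919 \frac{1}{-131251}}{6} = 2 + \frac{174919 \left(- \frac{1}{131251}\right)}{6} = 2 + \frac{1}{6} \left(- \frac{174919}{131251}\right) = 2 - \frac{174919}{787506} = \frac{1400093}{787506} \approx 1.7779$)
$\frac{p}{474134} - \frac{216000}{-422755} = \frac{1400093}{787506 \cdot 474134} - \frac{216000}{-422755} = \frac{1400093}{787506} \cdot \frac{1}{474134} - - \frac{43200}{84551} = \frac{1400093}{373383369804} + \frac{43200}{84551} = \frac{16130279954796043}{31569937300298004}$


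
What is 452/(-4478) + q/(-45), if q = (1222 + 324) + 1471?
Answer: -6765233/100755 ≈ -67.145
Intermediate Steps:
q = 3017 (q = 1546 + 1471 = 3017)
452/(-4478) + q/(-45) = 452/(-4478) + 3017/(-45) = 452*(-1/4478) + 3017*(-1/45) = -226/2239 - 3017/45 = -6765233/100755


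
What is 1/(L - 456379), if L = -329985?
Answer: -1/786364 ≈ -1.2717e-6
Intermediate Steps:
1/(L - 456379) = 1/(-329985 - 456379) = 1/(-786364) = -1/786364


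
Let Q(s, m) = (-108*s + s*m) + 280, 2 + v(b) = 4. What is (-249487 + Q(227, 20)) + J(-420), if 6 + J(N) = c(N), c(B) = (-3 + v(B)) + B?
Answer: -269610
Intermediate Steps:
v(b) = 2 (v(b) = -2 + 4 = 2)
Q(s, m) = 280 - 108*s + m*s (Q(s, m) = (-108*s + m*s) + 280 = 280 - 108*s + m*s)
c(B) = -1 + B (c(B) = (-3 + 2) + B = -1 + B)
J(N) = -7 + N (J(N) = -6 + (-1 + N) = -7 + N)
(-249487 + Q(227, 20)) + J(-420) = (-249487 + (280 - 108*227 + 20*227)) + (-7 - 420) = (-249487 + (280 - 24516 + 4540)) - 427 = (-249487 - 19696) - 427 = -269183 - 427 = -269610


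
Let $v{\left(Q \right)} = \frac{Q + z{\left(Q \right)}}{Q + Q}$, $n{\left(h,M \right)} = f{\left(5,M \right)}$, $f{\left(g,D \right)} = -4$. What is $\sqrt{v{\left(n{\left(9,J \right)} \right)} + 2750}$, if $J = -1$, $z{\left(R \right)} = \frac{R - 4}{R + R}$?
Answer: $\frac{\sqrt{44006}}{4} \approx 52.444$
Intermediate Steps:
$z{\left(R \right)} = \frac{-4 + R}{2 R}$
$n{\left(h,M \right)} = -4$
$v{\left(Q \right)} = \frac{Q + \frac{-4 + Q}{2 Q}}{2 Q}$ ($v{\left(Q \right)} = \frac{Q + \frac{-4 + Q}{2 Q}}{Q + Q} = \frac{Q + \frac{-4 + Q}{2 Q}}{2 Q}$)
$\sqrt{v{\left(n{\left(9,J \right)} \right)} + 2750} = \sqrt{\frac{-4 - 4 + 2 \left(-4\right)^{2}}{4 \cdot 16} + 2750} = \sqrt{\frac{1}{4} \cdot \frac{1}{16} \left(-4 - 4 + 2 \cdot 16\right) + 2750} = \sqrt{\frac{1}{4} \cdot \frac{1}{16} \left(-4 - 4 + 32\right) + 2750} = \sqrt{\frac{1}{4} \cdot \frac{1}{16} \cdot 24 + 2750} = \sqrt{\frac{3}{8} + 2750} = \sqrt{\frac{22003}{8}} = \frac{\sqrt{44006}}{4}$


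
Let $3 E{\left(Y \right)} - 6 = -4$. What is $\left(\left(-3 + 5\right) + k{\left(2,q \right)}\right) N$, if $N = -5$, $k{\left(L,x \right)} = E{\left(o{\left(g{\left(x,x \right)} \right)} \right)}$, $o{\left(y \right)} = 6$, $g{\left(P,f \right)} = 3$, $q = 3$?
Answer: $- \frac{40}{3} \approx -13.333$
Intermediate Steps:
$E{\left(Y \right)} = \frac{2}{3}$ ($E{\left(Y \right)} = 2 + \frac{1}{3} \left(-4\right) = 2 - \frac{4}{3} = \frac{2}{3}$)
$k{\left(L,x \right)} = \frac{2}{3}$
$\left(\left(-3 + 5\right) + k{\left(2,q \right)}\right) N = \left(\left(-3 + 5\right) + \frac{2}{3}\right) \left(-5\right) = \left(2 + \frac{2}{3}\right) \left(-5\right) = \frac{8}{3} \left(-5\right) = - \frac{40}{3}$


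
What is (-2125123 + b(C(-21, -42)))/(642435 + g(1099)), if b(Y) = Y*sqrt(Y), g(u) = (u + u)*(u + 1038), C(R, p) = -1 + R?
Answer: -2125123/5339561 - 22*I*sqrt(22)/5339561 ≈ -0.398 - 1.9325e-5*I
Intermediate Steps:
g(u) = 2*u*(1038 + u) (g(u) = (2*u)*(1038 + u) = 2*u*(1038 + u))
b(Y) = Y**(3/2)
(-2125123 + b(C(-21, -42)))/(642435 + g(1099)) = (-2125123 + (-1 - 21)**(3/2))/(642435 + 2*1099*(1038 + 1099)) = (-2125123 + (-22)**(3/2))/(642435 + 2*1099*2137) = (-2125123 - 22*I*sqrt(22))/(642435 + 4697126) = (-2125123 - 22*I*sqrt(22))/5339561 = (-2125123 - 22*I*sqrt(22))*(1/5339561) = -2125123/5339561 - 22*I*sqrt(22)/5339561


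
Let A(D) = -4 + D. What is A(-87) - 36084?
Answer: -36175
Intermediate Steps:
A(-87) - 36084 = (-4 - 87) - 36084 = -91 - 36084 = -36175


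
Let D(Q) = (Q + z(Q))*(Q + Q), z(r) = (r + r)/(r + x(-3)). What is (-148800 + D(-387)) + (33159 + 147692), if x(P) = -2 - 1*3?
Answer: 32345953/98 ≈ 3.3006e+5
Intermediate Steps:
x(P) = -5 (x(P) = -2 - 3 = -5)
z(r) = 2*r/(-5 + r) (z(r) = (r + r)/(r - 5) = (2*r)/(-5 + r) = 2*r/(-5 + r))
D(Q) = 2*Q*(Q + 2*Q/(-5 + Q)) (D(Q) = (Q + 2*Q/(-5 + Q))*(Q + Q) = (Q + 2*Q/(-5 + Q))*(2*Q) = 2*Q*(Q + 2*Q/(-5 + Q)))
(-148800 + D(-387)) + (33159 + 147692) = (-148800 + 2*(-387)**2*(-3 - 387)/(-5 - 387)) + (33159 + 147692) = (-148800 + 2*149769*(-390)/(-392)) + 180851 = (-148800 + 2*149769*(-1/392)*(-390)) + 180851 = (-148800 + 29204955/98) + 180851 = 14622555/98 + 180851 = 32345953/98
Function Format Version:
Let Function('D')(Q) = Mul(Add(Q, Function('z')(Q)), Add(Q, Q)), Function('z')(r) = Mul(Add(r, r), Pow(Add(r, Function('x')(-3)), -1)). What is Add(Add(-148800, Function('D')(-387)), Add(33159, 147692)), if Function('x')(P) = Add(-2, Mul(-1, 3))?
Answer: Rational(32345953, 98) ≈ 3.3006e+5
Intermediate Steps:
Function('x')(P) = -5 (Function('x')(P) = Add(-2, -3) = -5)
Function('z')(r) = Mul(2, r, Pow(Add(-5, r), -1)) (Function('z')(r) = Mul(Add(r, r), Pow(Add(r, -5), -1)) = Mul(Mul(2, r), Pow(Add(-5, r), -1)) = Mul(2, r, Pow(Add(-5, r), -1)))
Function('D')(Q) = Mul(2, Q, Add(Q, Mul(2, Q, Pow(Add(-5, Q), -1)))) (Function('D')(Q) = Mul(Add(Q, Mul(2, Q, Pow(Add(-5, Q), -1))), Add(Q, Q)) = Mul(Add(Q, Mul(2, Q, Pow(Add(-5, Q), -1))), Mul(2, Q)) = Mul(2, Q, Add(Q, Mul(2, Q, Pow(Add(-5, Q), -1)))))
Add(Add(-148800, Function('D')(-387)), Add(33159, 147692)) = Add(Add(-148800, Mul(2, Pow(-387, 2), Pow(Add(-5, -387), -1), Add(-3, -387))), Add(33159, 147692)) = Add(Add(-148800, Mul(2, 149769, Pow(-392, -1), -390)), 180851) = Add(Add(-148800, Mul(2, 149769, Rational(-1, 392), -390)), 180851) = Add(Add(-148800, Rational(29204955, 98)), 180851) = Add(Rational(14622555, 98), 180851) = Rational(32345953, 98)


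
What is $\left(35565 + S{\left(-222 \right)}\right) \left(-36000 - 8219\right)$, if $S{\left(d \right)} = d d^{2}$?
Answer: $482229552777$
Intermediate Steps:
$S{\left(d \right)} = d^{3}$
$\left(35565 + S{\left(-222 \right)}\right) \left(-36000 - 8219\right) = \left(35565 + \left(-222\right)^{3}\right) \left(-36000 - 8219\right) = \left(35565 - 10941048\right) \left(-44219\right) = \left(-10905483\right) \left(-44219\right) = 482229552777$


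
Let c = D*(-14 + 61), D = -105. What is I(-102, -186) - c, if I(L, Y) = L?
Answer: 4833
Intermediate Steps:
c = -4935 (c = -105*(-14 + 61) = -105*47 = -4935)
I(-102, -186) - c = -102 - 1*(-4935) = -102 + 4935 = 4833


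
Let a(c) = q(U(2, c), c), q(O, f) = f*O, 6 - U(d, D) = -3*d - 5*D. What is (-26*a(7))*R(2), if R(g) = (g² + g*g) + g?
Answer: -85540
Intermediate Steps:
U(d, D) = 6 + 3*d + 5*D (U(d, D) = 6 - (-3*d - 5*D) = 6 - (-5*D - 3*d) = 6 + (3*d + 5*D) = 6 + 3*d + 5*D)
R(g) = g + 2*g² (R(g) = (g² + g²) + g = 2*g² + g = g + 2*g²)
q(O, f) = O*f
a(c) = c*(12 + 5*c) (a(c) = (6 + 3*2 + 5*c)*c = (6 + 6 + 5*c)*c = (12 + 5*c)*c = c*(12 + 5*c))
(-26*a(7))*R(2) = (-182*(12 + 5*7))*(2*(1 + 2*2)) = (-182*(12 + 35))*(2*(1 + 4)) = (-182*47)*(2*5) = -26*329*10 = -8554*10 = -85540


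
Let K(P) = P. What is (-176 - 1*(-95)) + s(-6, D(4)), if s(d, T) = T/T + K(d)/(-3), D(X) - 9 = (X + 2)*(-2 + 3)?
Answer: -78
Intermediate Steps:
D(X) = 11 + X (D(X) = 9 + (X + 2)*(-2 + 3) = 9 + (2 + X)*1 = 9 + (2 + X) = 11 + X)
s(d, T) = 1 - d/3 (s(d, T) = T/T + d/(-3) = 1 + d*(-1/3) = 1 - d/3)
(-176 - 1*(-95)) + s(-6, D(4)) = (-176 - 1*(-95)) + (1 - 1/3*(-6)) = (-176 + 95) + (1 + 2) = -81 + 3 = -78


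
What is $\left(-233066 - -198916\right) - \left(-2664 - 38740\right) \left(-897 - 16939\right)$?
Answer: $-738515894$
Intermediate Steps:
$\left(-233066 - -198916\right) - \left(-2664 - 38740\right) \left(-897 - 16939\right) = \left(-233066 + 198916\right) - \left(-41404\right) \left(-17836\right) = -34150 - 738481744 = -738515894$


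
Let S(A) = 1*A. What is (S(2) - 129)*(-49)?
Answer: 6223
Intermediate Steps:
S(A) = A
(S(2) - 129)*(-49) = (2 - 129)*(-49) = -127*(-49) = 6223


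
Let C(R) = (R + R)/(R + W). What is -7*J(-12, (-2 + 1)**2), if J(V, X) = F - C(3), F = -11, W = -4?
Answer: 35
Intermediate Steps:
C(R) = 2*R/(-4 + R) (C(R) = (R + R)/(R - 4) = (2*R)/(-4 + R) = 2*R/(-4 + R))
J(V, X) = -5 (J(V, X) = -11 - 2*3/(-4 + 3) = -11 - 2*3/(-1) = -11 - 2*3*(-1) = -11 - 1*(-6) = -11 + 6 = -5)
-7*J(-12, (-2 + 1)**2) = -7*(-5) = 35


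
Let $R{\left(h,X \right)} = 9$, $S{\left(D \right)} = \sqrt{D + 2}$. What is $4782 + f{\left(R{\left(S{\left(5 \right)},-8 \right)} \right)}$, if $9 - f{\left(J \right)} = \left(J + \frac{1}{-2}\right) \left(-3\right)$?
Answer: $\frac{9633}{2} \approx 4816.5$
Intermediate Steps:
$S{\left(D \right)} = \sqrt{2 + D}$
$f{\left(J \right)} = \frac{15}{2} + 3 J$ ($f{\left(J \right)} = 9 - \left(J + \frac{1}{-2}\right) \left(-3\right) = 9 - \left(J - \frac{1}{2}\right) \left(-3\right) = 9 - \left(- \frac{1}{2} + J\right) \left(-3\right) = 9 - \left(\frac{3}{2} - 3 J\right) = 9 + \left(- \frac{3}{2} + 3 J\right) = \frac{15}{2} + 3 J$)
$4782 + f{\left(R{\left(S{\left(5 \right)},-8 \right)} \right)} = 4782 + \left(\frac{15}{2} + 3 \cdot 9\right) = 4782 + \left(\frac{15}{2} + 27\right) = 4782 + \frac{69}{2} = \frac{9633}{2}$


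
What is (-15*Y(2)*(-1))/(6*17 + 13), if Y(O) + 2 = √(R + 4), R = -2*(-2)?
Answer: -6/23 + 6*√2/23 ≈ 0.10806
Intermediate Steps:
R = 4
Y(O) = -2 + 2*√2 (Y(O) = -2 + √(4 + 4) = -2 + √8 = -2 + 2*√2)
(-15*Y(2)*(-1))/(6*17 + 13) = (-15*(-2 + 2*√2)*(-1))/(6*17 + 13) = ((30 - 30*√2)*(-1))/(102 + 13) = (-30 + 30*√2)/115 = (-30 + 30*√2)*(1/115) = -6/23 + 6*√2/23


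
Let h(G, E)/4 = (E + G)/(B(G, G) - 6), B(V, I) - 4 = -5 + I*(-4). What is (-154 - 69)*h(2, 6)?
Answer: 7136/15 ≈ 475.73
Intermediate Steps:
B(V, I) = -1 - 4*I (B(V, I) = 4 + (-5 + I*(-4)) = 4 + (-5 - 4*I) = -1 - 4*I)
h(G, E) = 4*(E + G)/(-7 - 4*G) (h(G, E) = 4*((E + G)/((-1 - 4*G) - 6)) = 4*((E + G)/(-7 - 4*G)) = 4*(E + G)/(-7 - 4*G))
(-154 - 69)*h(2, 6) = (-154 - 69)*(4*(-1*6 - 1*2)/(7 + 4*2)) = -892*(-6 - 2)/(7 + 8) = -892*(-8)/15 = -223*(-32/15) = 7136/15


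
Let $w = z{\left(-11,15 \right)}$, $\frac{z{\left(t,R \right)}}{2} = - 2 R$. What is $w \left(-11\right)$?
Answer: $660$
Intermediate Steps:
$z{\left(t,R \right)} = - 4 R$ ($z{\left(t,R \right)} = 2 \left(- 2 R\right) = - 4 R$)
$w = -60$ ($w = \left(-4\right) 15 = -60$)
$w \left(-11\right) = \left(-60\right) \left(-11\right) = 660$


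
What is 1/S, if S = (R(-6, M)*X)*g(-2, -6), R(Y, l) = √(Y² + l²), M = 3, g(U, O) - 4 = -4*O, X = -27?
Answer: -√5/11340 ≈ -0.00019718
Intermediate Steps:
g(U, O) = 4 - 4*O
S = -2268*√5 (S = (√((-6)² + 3²)*(-27))*(4 - 4*(-6)) = (√(36 + 9)*(-27))*(4 + 24) = (√45*(-27))*28 = ((3*√5)*(-27))*28 = -81*√5*28 = -2268*√5 ≈ -5071.4)
1/S = 1/(-2268*√5) = -√5/11340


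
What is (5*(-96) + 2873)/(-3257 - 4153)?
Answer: -2393/7410 ≈ -0.32294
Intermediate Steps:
(5*(-96) + 2873)/(-3257 - 4153) = (-480 + 2873)/(-7410) = 2393*(-1/7410) = -2393/7410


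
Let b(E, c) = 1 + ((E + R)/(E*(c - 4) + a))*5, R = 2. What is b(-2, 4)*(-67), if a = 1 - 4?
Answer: -67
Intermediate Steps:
a = -3
b(E, c) = 1 + 5*(2 + E)/(-3 + E*(-4 + c)) (b(E, c) = 1 + ((E + 2)/(E*(c - 4) - 3))*5 = 1 + ((2 + E)/(E*(-4 + c) - 3))*5 = 1 + ((2 + E)/(-3 + E*(-4 + c)))*5 = 1 + 5*(2 + E)/(-3 + E*(-4 + c)))
b(-2, 4)*(-67) = ((7 - 2 - 2*4)/(-3 - 4*(-2) - 2*4))*(-67) = ((7 - 2 - 8)/(-3 + 8 - 8))*(-67) = (-3/(-3))*(-67) = -1/3*(-3)*(-67) = 1*(-67) = -67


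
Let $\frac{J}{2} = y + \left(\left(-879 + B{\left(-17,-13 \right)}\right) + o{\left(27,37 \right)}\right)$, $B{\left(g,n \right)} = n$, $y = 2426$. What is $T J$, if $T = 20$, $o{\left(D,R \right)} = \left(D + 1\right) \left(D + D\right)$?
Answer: $121840$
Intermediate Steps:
$o{\left(D,R \right)} = 2 D \left(1 + D\right)$ ($o{\left(D,R \right)} = \left(1 + D\right) 2 D = 2 D \left(1 + D\right)$)
$J = 6092$ ($J = 2 \left(2426 + \left(\left(-879 - 13\right) + 2 \cdot 27 \left(1 + 27\right)\right)\right) = 2 \left(2426 - \left(892 - 1512\right)\right) = 2 \left(2426 + \left(-892 + 1512\right)\right) = 2 \left(2426 + 620\right) = 2 \cdot 3046 = 6092$)
$T J = 20 \cdot 6092 = 121840$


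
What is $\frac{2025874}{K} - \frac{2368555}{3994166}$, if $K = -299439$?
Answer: $- \frac{8800914791729}{1196009072874} \approx -7.3586$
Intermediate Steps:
$\frac{2025874}{K} - \frac{2368555}{3994166} = \frac{2025874}{-299439} - \frac{2368555}{3994166} = 2025874 \left(- \frac{1}{299439}\right) - \frac{2368555}{3994166} = - \frac{2025874}{299439} - \frac{2368555}{3994166} = - \frac{8800914791729}{1196009072874}$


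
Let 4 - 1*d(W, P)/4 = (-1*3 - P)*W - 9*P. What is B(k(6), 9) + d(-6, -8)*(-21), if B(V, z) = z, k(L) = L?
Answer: 3201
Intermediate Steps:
d(W, P) = 16 + 36*P - 4*W*(-3 - P) (d(W, P) = 16 - 4*((-1*3 - P)*W - 9*P) = 16 - 4*((-3 - P)*W - 9*P) = 16 - 4*(W*(-3 - P) - 9*P) = 16 - 4*(-9*P + W*(-3 - P)) = 16 + (36*P - 4*W*(-3 - P)) = 16 + 36*P - 4*W*(-3 - P))
B(k(6), 9) + d(-6, -8)*(-21) = 9 + (16 + 12*(-6) + 36*(-8) + 4*(-8)*(-6))*(-21) = 9 + (16 - 72 - 288 + 192)*(-21) = 9 - 152*(-21) = 9 + 3192 = 3201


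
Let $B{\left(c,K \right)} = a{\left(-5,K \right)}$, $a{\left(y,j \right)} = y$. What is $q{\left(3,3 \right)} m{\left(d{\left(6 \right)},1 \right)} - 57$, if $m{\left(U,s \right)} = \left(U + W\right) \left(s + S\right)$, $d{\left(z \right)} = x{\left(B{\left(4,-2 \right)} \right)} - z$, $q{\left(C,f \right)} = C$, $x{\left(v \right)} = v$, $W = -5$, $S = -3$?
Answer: $39$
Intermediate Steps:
$B{\left(c,K \right)} = -5$
$d{\left(z \right)} = -5 - z$
$m{\left(U,s \right)} = \left(-5 + U\right) \left(-3 + s\right)$ ($m{\left(U,s \right)} = \left(U - 5\right) \left(s - 3\right) = \left(-5 + U\right) \left(-3 + s\right)$)
$q{\left(3,3 \right)} m{\left(d{\left(6 \right)},1 \right)} - 57 = 3 \left(15 - 5 - 3 \left(-5 - 6\right) + \left(-5 - 6\right) 1\right) - 57 = 3 \left(15 - 5 - -33 - 11\right) - 57 = 3 \left(15 - 5 + 33 - 11\right) - 57 = 3 \cdot 32 - 57 = 96 - 57 = 39$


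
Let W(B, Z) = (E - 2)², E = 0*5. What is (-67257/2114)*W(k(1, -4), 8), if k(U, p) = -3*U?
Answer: -134514/1057 ≈ -127.26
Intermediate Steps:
E = 0
W(B, Z) = 4 (W(B, Z) = (0 - 2)² = (-2)² = 4)
(-67257/2114)*W(k(1, -4), 8) = -67257/2114*4 = -134514/1057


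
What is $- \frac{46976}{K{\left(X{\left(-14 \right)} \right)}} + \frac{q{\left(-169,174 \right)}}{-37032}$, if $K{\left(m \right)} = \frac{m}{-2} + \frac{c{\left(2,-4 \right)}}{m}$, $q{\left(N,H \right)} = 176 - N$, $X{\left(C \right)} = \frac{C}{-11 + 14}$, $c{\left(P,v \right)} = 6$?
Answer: $- \frac{6088654577}{135784} \approx -44841.0$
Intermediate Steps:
$X{\left(C \right)} = \frac{C}{3}$
$K{\left(m \right)} = \frac{6}{m} - \frac{m}{2}$ ($K{\left(m \right)} = \frac{m}{-2} + \frac{6}{m} = m \left(- \frac{1}{2}\right) + \frac{6}{m} = - \frac{m}{2} + \frac{6}{m} = \frac{6}{m} - \frac{m}{2}$)
$- \frac{46976}{K{\left(X{\left(-14 \right)} \right)}} + \frac{q{\left(-169,174 \right)}}{-37032} = - \frac{46976}{\frac{6}{\frac{1}{3} \left(-14\right)} - \frac{\frac{1}{3} \left(-14\right)}{2}} + \frac{176 - -169}{-37032} = - \frac{46976}{\frac{6}{- \frac{14}{3}} - - \frac{7}{3}} + \left(176 + 169\right) \left(- \frac{1}{37032}\right) = - \frac{46976}{6 \left(- \frac{3}{14}\right) + \frac{7}{3}} + 345 \left(- \frac{1}{37032}\right) = - \frac{46976}{- \frac{9}{7} + \frac{7}{3}} - \frac{115}{12344} = - \frac{46976}{\frac{22}{21}} - \frac{115}{12344} = \left(-46976\right) \frac{21}{22} - \frac{115}{12344} = - \frac{493248}{11} - \frac{115}{12344} = - \frac{6088654577}{135784}$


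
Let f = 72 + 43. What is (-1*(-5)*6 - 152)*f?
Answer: -14030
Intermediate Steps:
f = 115
(-1*(-5)*6 - 152)*f = (-1*(-5)*6 - 152)*115 = (5*6 - 152)*115 = (30 - 152)*115 = -122*115 = -14030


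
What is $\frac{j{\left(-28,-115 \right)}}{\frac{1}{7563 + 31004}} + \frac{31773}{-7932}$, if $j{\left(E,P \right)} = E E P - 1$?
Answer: $- \frac{9193820685419}{2644} \approx -3.4772 \cdot 10^{9}$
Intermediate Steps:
$j{\left(E,P \right)} = -1 + P E^{2}$ ($j{\left(E,P \right)} = E^{2} P - 1 = P E^{2} - 1 = -1 + P E^{2}$)
$\frac{j{\left(-28,-115 \right)}}{\frac{1}{7563 + 31004}} + \frac{31773}{-7932} = \frac{-1 - 115 \left(-28\right)^{2}}{\frac{1}{7563 + 31004}} + \frac{31773}{-7932} = \frac{-1 - 90160}{\frac{1}{38567}} + 31773 \left(- \frac{1}{7932}\right) = \left(-1 - 90160\right) \frac{1}{\frac{1}{38567}} - \frac{10591}{2644} = \left(-90161\right) 38567 - \frac{10591}{2644} = -3477239287 - \frac{10591}{2644} = - \frac{9193820685419}{2644}$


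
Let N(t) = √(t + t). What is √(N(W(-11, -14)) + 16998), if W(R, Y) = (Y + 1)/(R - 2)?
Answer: √(16998 + √2) ≈ 130.38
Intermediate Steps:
W(R, Y) = (1 + Y)/(-2 + R)
N(t) = √2*√t (N(t) = √(2*t) = √2*√t)
√(N(W(-11, -14)) + 16998) = √(√2*√((1 - 14)/(-2 - 11)) + 16998) = √(√2*√(-13/(-13)) + 16998) = √(√2*√(-1/13*(-13)) + 16998) = √(√2*√1 + 16998) = √(√2*1 + 16998) = √(√2 + 16998) = √(16998 + √2)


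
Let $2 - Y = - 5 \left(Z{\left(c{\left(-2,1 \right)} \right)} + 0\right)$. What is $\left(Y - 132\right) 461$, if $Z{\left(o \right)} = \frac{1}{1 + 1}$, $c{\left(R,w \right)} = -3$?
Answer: $- \frac{117555}{2} \approx -58778.0$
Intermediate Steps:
$Z{\left(o \right)} = \frac{1}{2}$
$Y = \frac{9}{2}$ ($Y = 2 - - 5 \left(\frac{1}{2} + 0\right) = 2 - \left(-5\right) \frac{1}{2} = 2 - - \frac{5}{2} = 2 + \frac{5}{2} = \frac{9}{2} \approx 4.5$)
$\left(Y - 132\right) 461 = \left(\frac{9}{2} - 132\right) 461 = \left(- \frac{255}{2}\right) 461 = - \frac{117555}{2}$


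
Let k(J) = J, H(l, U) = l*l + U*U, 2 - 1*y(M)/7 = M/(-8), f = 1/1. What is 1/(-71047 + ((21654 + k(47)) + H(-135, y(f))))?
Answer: -64/1977583 ≈ -3.2363e-5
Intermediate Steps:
f = 1
y(M) = 14 + 7*M/8 (y(M) = 14 - 7*M/(-8) = 14 - 7*M*(-1)/8 = 14 - (-7)*M/8 = 14 + 7*M/8)
H(l, U) = U**2 + l**2 (H(l, U) = l**2 + U**2 = U**2 + l**2)
1/(-71047 + ((21654 + k(47)) + H(-135, y(f)))) = 1/(-71047 + ((21654 + 47) + ((14 + (7/8)*1)**2 + (-135)**2))) = 1/(-71047 + (21701 + ((14 + 7/8)**2 + 18225))) = 1/(-71047 + (21701 + ((119/8)**2 + 18225))) = 1/(-71047 + (21701 + (14161/64 + 18225))) = 1/(-71047 + (21701 + 1180561/64)) = 1/(-71047 + 2569425/64) = 1/(-1977583/64) = -64/1977583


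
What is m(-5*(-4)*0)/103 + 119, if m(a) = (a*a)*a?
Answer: 119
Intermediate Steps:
m(a) = a**3 (m(a) = a**2*a = a**3)
m(-5*(-4)*0)/103 + 119 = (-5*(-4)*0)**3/103 + 119 = (20*0)**3/103 + 119 = (1/103)*0**3 + 119 = (1/103)*0 + 119 = 0 + 119 = 119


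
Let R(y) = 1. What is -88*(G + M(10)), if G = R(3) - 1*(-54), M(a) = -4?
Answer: -4488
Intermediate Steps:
G = 55 (G = 1 - 1*(-54) = 1 + 54 = 55)
-88*(G + M(10)) = -88*(55 - 4) = -88*51 = -4488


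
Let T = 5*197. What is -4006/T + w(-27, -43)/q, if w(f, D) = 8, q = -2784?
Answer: -1395073/342780 ≈ -4.0699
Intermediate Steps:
T = 985
-4006/T + w(-27, -43)/q = -4006/985 + 8/(-2784) = -4006*1/985 + 8*(-1/2784) = -4006/985 - 1/348 = -1395073/342780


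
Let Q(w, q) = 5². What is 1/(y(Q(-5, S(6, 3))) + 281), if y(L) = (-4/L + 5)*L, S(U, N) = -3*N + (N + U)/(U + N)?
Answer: 1/402 ≈ 0.0024876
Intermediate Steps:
S(U, N) = 1 - 3*N (S(U, N) = -3*N + (N + U)/(N + U) = -3*N + 1 = 1 - 3*N)
Q(w, q) = 25
y(L) = L*(5 - 4/L) (y(L) = (5 - 4/L)*L = L*(5 - 4/L))
1/(y(Q(-5, S(6, 3))) + 281) = 1/((-4 + 5*25) + 281) = 1/((-4 + 125) + 281) = 1/(121 + 281) = 1/402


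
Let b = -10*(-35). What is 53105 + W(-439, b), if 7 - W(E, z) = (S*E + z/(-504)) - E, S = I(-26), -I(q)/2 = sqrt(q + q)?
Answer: 1896253/36 - 1756*I*sqrt(13) ≈ 52674.0 - 6331.4*I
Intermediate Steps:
I(q) = -2*sqrt(2)*sqrt(q) (I(q) = -2*sqrt(q + q) = -2*sqrt(2)*sqrt(q))
S = -4*I*sqrt(13) (S = -2*sqrt(2)*sqrt(-26) = -2*sqrt(2)*I*sqrt(26) = -4*I*sqrt(13) ≈ -14.422*I)
b = 350
W(E, z) = 7 + E + z/504 + 4*I*E*sqrt(13) (W(E, z) = 7 - (((-4*I*sqrt(13))*E + z/(-504)) - E) = 7 - ((-4*I*E*sqrt(13) - z/504) - E) = 7 - ((-z/504 - 4*I*E*sqrt(13)) - E) = 7 - (-E - z/504 - 4*I*E*sqrt(13)) = 7 + (E + z/504 + 4*I*E*sqrt(13)) = 7 + E + z/504 + 4*I*E*sqrt(13))
53105 + W(-439, b) = 53105 + (7 - 439 + (1/504)*350 + 4*I*(-439)*sqrt(13)) = 53105 + (7 - 439 + 25/36 - 1756*I*sqrt(13)) = 53105 + (-15527/36 - 1756*I*sqrt(13)) = 1896253/36 - 1756*I*sqrt(13)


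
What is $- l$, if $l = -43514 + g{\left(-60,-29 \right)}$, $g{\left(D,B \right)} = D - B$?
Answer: $43545$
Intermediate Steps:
$l = -43545$ ($l = -43514 - 31 = -43545$)
$- l = \left(-1\right) \left(-43545\right) = 43545$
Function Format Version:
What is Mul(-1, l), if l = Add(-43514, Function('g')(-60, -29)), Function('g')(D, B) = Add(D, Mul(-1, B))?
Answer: 43545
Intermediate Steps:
l = -43545 (l = Add(-43514, Add(-60, Mul(-1, -29))) = Add(-43514, Add(-60, 29)) = Add(-43514, -31) = -43545)
Mul(-1, l) = Mul(-1, -43545) = 43545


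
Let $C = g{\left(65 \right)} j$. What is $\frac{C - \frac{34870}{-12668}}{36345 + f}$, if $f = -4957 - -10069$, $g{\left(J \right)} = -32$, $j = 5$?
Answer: $- \frac{996005}{262588638} \approx -0.003793$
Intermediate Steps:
$f = 5112$ ($f = -4957 + 10069 = 5112$)
$C = -160$ ($C = \left(-32\right) 5 = -160$)
$\frac{C - \frac{34870}{-12668}}{36345 + f} = \frac{-160 - \frac{34870}{-12668}}{36345 + 5112} = \frac{-160 - - \frac{17435}{6334}}{41457} = \left(-160 + \frac{17435}{6334}\right) \frac{1}{41457} = \left(- \frac{996005}{6334}\right) \frac{1}{41457} = - \frac{996005}{262588638}$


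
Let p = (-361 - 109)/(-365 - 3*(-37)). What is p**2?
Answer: 55225/16129 ≈ 3.4240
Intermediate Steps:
p = 235/127 (p = -470/(-365 + 111) = -470/(-254) = -470*(-1/254) = 235/127 ≈ 1.8504)
p**2 = (235/127)**2 = 55225/16129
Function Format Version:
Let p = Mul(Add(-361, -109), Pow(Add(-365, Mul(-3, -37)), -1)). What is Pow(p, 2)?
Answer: Rational(55225, 16129) ≈ 3.4240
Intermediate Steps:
p = Rational(235, 127) (p = Mul(-470, Pow(Add(-365, 111), -1)) = Mul(-470, Pow(-254, -1)) = Mul(-470, Rational(-1, 254)) = Rational(235, 127) ≈ 1.8504)
Pow(p, 2) = Pow(Rational(235, 127), 2) = Rational(55225, 16129)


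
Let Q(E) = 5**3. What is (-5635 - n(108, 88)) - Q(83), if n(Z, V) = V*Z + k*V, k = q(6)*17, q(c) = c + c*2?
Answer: -42192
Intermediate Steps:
q(c) = 3*c (q(c) = c + 2*c = 3*c)
k = 306 (k = (3*6)*17 = 18*17 = 306)
n(Z, V) = 306*V + V*Z (n(Z, V) = V*Z + 306*V = 306*V + V*Z)
Q(E) = 125
(-5635 - n(108, 88)) - Q(83) = (-5635 - 88*(306 + 108)) - 1*125 = (-5635 - 88*414) - 125 = (-5635 - 1*36432) - 125 = (-5635 - 36432) - 125 = -42067 - 125 = -42192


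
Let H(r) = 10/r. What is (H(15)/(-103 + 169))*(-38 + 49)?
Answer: ⅑ ≈ 0.11111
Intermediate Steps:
(H(15)/(-103 + 169))*(-38 + 49) = ((10/15)/(-103 + 169))*(-38 + 49) = ((10*(1/15))/66)*11 = ((⅔)*(1/66))*11 = (1/99)*11 = ⅑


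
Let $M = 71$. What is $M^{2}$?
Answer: $5041$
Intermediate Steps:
$M^{2} = 71^{2} = 5041$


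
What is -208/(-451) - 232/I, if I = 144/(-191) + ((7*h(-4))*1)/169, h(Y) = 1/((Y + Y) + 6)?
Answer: 6765234528/22554059 ≈ 299.96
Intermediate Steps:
h(Y) = 1/(6 + 2*Y) (h(Y) = 1/(2*Y + 6) = 1/(6 + 2*Y))
I = -50009/64558 (I = 144/(-191) + ((7*(1/(2*(3 - 4))))*1)/169 = 144*(-1/191) + ((7*((½)/(-1)))*1)*(1/169) = -144/191 + ((7*((½)*(-1)))*1)*(1/169) = -144/191 + ((7*(-½))*1)*(1/169) = -144/191 - 7/2*1*(1/169) = -144/191 - 7/2*1/169 = -144/191 - 7/338 = -50009/64558 ≈ -0.77464)
-208/(-451) - 232/I = -208/(-451) - 232/(-50009/64558) = -208*(-1/451) - 232*(-64558/50009) = 208/451 + 14977456/50009 = 6765234528/22554059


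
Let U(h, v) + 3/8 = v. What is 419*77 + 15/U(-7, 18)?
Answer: 1516401/47 ≈ 32264.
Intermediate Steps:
U(h, v) = -3/8 + v
419*77 + 15/U(-7, 18) = 419*77 + 15/(-3/8 + 18) = 32263 + 15/(141/8) = 32263 + 15*(8/141) = 32263 + 40/47 = 1516401/47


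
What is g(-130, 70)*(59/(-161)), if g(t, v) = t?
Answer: 7670/161 ≈ 47.640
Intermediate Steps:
g(-130, 70)*(59/(-161)) = -7670/(-161) = -7670*(-1)/161 = -130*(-59/161) = 7670/161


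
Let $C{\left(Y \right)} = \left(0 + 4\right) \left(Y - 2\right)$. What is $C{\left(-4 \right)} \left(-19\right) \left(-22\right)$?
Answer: $-10032$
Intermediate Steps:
$C{\left(Y \right)} = -8 + 4 Y$ ($C{\left(Y \right)} = 4 \left(-2 + Y\right) = -8 + 4 Y$)
$C{\left(-4 \right)} \left(-19\right) \left(-22\right) = \left(-8 + 4 \left(-4\right)\right) \left(-19\right) \left(-22\right) = \left(-8 - 16\right) \left(-19\right) \left(-22\right) = \left(-24\right) \left(-19\right) \left(-22\right) = 456 \left(-22\right) = -10032$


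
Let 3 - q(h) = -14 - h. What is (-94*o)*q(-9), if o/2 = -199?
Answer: 299296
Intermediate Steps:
q(h) = 17 + h (q(h) = 3 - (-14 - h) = 3 + (14 + h) = 17 + h)
o = -398 (o = 2*(-199) = -398)
(-94*o)*q(-9) = (-94*(-398))*(17 - 9) = 37412*8 = 299296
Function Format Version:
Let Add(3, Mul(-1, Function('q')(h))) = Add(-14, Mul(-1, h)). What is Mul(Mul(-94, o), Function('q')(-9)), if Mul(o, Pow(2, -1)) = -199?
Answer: 299296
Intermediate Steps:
Function('q')(h) = Add(17, h) (Function('q')(h) = Add(3, Mul(-1, Add(-14, Mul(-1, h)))) = Add(3, Add(14, h)) = Add(17, h))
o = -398 (o = Mul(2, -199) = -398)
Mul(Mul(-94, o), Function('q')(-9)) = Mul(Mul(-94, -398), Add(17, -9)) = Mul(37412, 8) = 299296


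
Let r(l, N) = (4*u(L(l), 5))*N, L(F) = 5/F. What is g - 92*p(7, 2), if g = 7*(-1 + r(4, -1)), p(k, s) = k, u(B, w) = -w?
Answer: -511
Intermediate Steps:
r(l, N) = -20*N (r(l, N) = (4*(-1*5))*N = (4*(-5))*N = -20*N)
g = 133 (g = 7*(-1 - 20*(-1)) = 7*(-1 + 20) = 7*19 = 133)
g - 92*p(7, 2) = 133 - 92*7 = 133 - 644 = -511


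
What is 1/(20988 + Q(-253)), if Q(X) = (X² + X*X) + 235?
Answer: 1/149241 ≈ 6.7006e-6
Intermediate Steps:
Q(X) = 235 + 2*X² (Q(X) = (X² + X²) + 235 = 2*X² + 235 = 235 + 2*X²)
1/(20988 + Q(-253)) = 1/(20988 + (235 + 2*(-253)²)) = 1/(20988 + (235 + 2*64009)) = 1/(20988 + (235 + 128018)) = 1/(20988 + 128253) = 1/149241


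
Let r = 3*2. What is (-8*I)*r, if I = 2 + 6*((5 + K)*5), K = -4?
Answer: -1536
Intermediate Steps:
r = 6
I = 32 (I = 2 + 6*((5 - 4)*5) = 2 + 6*(1*5) = 2 + 6*5 = 2 + 30 = 32)
(-8*I)*r = -8*32*6 = -256*6 = -1536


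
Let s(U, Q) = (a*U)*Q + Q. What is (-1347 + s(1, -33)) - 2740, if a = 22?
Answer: -4846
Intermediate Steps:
s(U, Q) = Q + 22*Q*U (s(U, Q) = (22*U)*Q + Q = 22*Q*U + Q = Q + 22*Q*U)
(-1347 + s(1, -33)) - 2740 = (-1347 - 33*(1 + 22*1)) - 2740 = (-1347 - 33*(1 + 22)) - 2740 = (-1347 - 33*23) - 2740 = (-1347 - 759) - 2740 = -2106 - 2740 = -4846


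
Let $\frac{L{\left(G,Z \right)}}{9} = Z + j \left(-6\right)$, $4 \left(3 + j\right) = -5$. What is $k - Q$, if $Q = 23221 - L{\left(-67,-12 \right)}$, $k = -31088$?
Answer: $- \frac{108375}{2} \approx -54188.0$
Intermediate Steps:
$j = - \frac{17}{4}$ ($j = -3 + \frac{1}{4} \left(-5\right) = -3 - \frac{5}{4} = - \frac{17}{4} \approx -4.25$)
$L{\left(G,Z \right)} = \frac{459}{2} + 9 Z$ ($L{\left(G,Z \right)} = 9 \left(Z - - \frac{51}{2}\right) = 9 \left(Z + \frac{51}{2}\right) = 9 \left(\frac{51}{2} + Z\right) = \frac{459}{2} + 9 Z$)
$Q = \frac{46199}{2}$ ($Q = 23221 - \left(\frac{459}{2} + 9 \left(-12\right)\right) = 23221 - \left(\frac{459}{2} - 108\right) = 23221 - \frac{243}{2} = \frac{46199}{2} \approx 23100.0$)
$k - Q = -31088 - \frac{46199}{2} = - \frac{108375}{2}$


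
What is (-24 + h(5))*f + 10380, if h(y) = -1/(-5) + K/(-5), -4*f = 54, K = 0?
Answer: 107013/10 ≈ 10701.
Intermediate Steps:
f = -27/2 (f = -¼*54 = -27/2 ≈ -13.500)
h(y) = ⅕ (h(y) = -1/(-5) + 0/(-5) = -1*(-⅕) + 0*(-⅕) = ⅕ + 0 = ⅕)
(-24 + h(5))*f + 10380 = (-24 + ⅕)*(-27/2) + 10380 = -119/5*(-27/2) + 10380 = 3213/10 + 10380 = 107013/10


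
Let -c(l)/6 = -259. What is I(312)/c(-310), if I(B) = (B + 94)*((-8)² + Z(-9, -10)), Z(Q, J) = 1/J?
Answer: 6177/370 ≈ 16.695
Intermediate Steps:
c(l) = 1554 (c(l) = -6*(-259) = 1554)
I(B) = 30033/5 + 639*B/10 (I(B) = (B + 94)*((-8)² + 1/(-10)) = (94 + B)*(64 - ⅒) = (94 + B)*(639/10) = 30033/5 + 639*B/10)
I(312)/c(-310) = (30033/5 + (639/10)*312)/1554 = (30033/5 + 99684/5)*(1/1554) = (129717/5)*(1/1554) = 6177/370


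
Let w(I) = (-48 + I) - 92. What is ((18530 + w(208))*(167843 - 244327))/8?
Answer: -177806179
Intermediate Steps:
w(I) = -140 + I
((18530 + w(208))*(167843 - 244327))/8 = ((18530 + (-140 + 208))*(167843 - 244327))/8 = ((18530 + 68)*(-76484))/8 = (18598*(-76484))/8 = (⅛)*(-1422449432) = -177806179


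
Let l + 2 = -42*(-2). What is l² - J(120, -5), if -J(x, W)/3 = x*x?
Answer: 49924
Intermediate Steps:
J(x, W) = -3*x² (J(x, W) = -3*x*x = -3*x²)
l = 82 (l = -2 - 42*(-2) = -2 - 1*(-84) = -2 + 84 = 82)
l² - J(120, -5) = 82² - (-3)*120² = 6724 - (-3)*14400 = 6724 - 1*(-43200) = 6724 + 43200 = 49924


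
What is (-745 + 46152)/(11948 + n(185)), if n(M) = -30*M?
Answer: 45407/6398 ≈ 7.0971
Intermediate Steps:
(-745 + 46152)/(11948 + n(185)) = (-745 + 46152)/(11948 - 30*185) = 45407/(11948 - 5550) = 45407/6398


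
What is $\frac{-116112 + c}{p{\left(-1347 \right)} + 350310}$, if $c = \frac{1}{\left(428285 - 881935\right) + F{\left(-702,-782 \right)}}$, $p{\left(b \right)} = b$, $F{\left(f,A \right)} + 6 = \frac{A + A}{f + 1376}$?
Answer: $- \frac{17751533943985}{53350459380402} \approx -0.33273$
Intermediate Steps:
$F{\left(f,A \right)} = -6 + \frac{2 A}{1376 + f}$ ($F{\left(f,A \right)} = -6 + \frac{A + A}{f + 1376} = -6 + \frac{2 A}{1376 + f}$)
$c = - \frac{337}{152882854}$ ($c = \frac{1}{\left(428285 - 881935\right) + \frac{2 \left(-4128 - 782 - -2106\right)}{1376 - 702}} = \frac{1}{\left(428285 - 881935\right) + \frac{2 \left(-4128 - 782 + 2106\right)}{674}} = \frac{1}{-453650 + 2 \cdot \frac{1}{674} \left(-2804\right)} = \frac{1}{-453650 - \frac{2804}{337}} = \frac{1}{- \frac{152882854}{337}} = - \frac{337}{152882854} \approx -2.2043 \cdot 10^{-6}$)
$\frac{-116112 + c}{p{\left(-1347 \right)} + 350310} = \frac{-116112 - \frac{337}{152882854}}{-1347 + 350310} = - \frac{17751533943985}{152882854 \cdot 348963} = \left(- \frac{17751533943985}{152882854}\right) \frac{1}{348963} = - \frac{17751533943985}{53350459380402}$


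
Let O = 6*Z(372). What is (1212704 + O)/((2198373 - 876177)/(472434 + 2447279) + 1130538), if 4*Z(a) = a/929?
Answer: 1644678090570631/1533243811363455 ≈ 1.0727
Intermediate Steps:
Z(a) = a/3716 (Z(a) = (a/929)/4 = a/3716)
O = 558/929 (O = 6*((1/3716)*372) = 6*(93/929) = 558/929 ≈ 0.60065)
(1212704 + O)/((2198373 - 876177)/(472434 + 2447279) + 1130538) = (1212704 + 558/929)/((2198373 - 876177)/(472434 + 2447279) + 1130538) = 1126602574/(929*(1322196/2919713 + 1130538)) = 1126602574/(929*(3300847817790/2919713)) = (1126602574/929)*(2919713/3300847817790) = 1644678090570631/1533243811363455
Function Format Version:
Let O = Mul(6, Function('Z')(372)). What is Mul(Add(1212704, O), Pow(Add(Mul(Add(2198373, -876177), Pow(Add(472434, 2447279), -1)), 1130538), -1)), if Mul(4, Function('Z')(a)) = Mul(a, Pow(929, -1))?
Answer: Rational(1644678090570631, 1533243811363455) ≈ 1.0727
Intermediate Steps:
Function('Z')(a) = Mul(Rational(1, 3716), a) (Function('Z')(a) = Mul(Rational(1, 4), Mul(a, Pow(929, -1))) = Mul(Rational(1, 4), Mul(a, Rational(1, 929))) = Mul(Rational(1, 4), Mul(Rational(1, 929), a)) = Mul(Rational(1, 3716), a))
O = Rational(558, 929) (O = Mul(6, Mul(Rational(1, 3716), 372)) = Mul(6, Rational(93, 929)) = Rational(558, 929) ≈ 0.60065)
Mul(Add(1212704, O), Pow(Add(Mul(Add(2198373, -876177), Pow(Add(472434, 2447279), -1)), 1130538), -1)) = Mul(Add(1212704, Rational(558, 929)), Pow(Add(Mul(Add(2198373, -876177), Pow(Add(472434, 2447279), -1)), 1130538), -1)) = Mul(Rational(1126602574, 929), Pow(Add(Mul(1322196, Pow(2919713, -1)), 1130538), -1)) = Mul(Rational(1126602574, 929), Pow(Add(Mul(1322196, Rational(1, 2919713)), 1130538), -1)) = Mul(Rational(1126602574, 929), Pow(Add(Rational(1322196, 2919713), 1130538), -1)) = Mul(Rational(1126602574, 929), Pow(Rational(3300847817790, 2919713), -1)) = Mul(Rational(1126602574, 929), Rational(2919713, 3300847817790)) = Rational(1644678090570631, 1533243811363455)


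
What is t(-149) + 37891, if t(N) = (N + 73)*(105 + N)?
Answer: 41235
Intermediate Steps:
t(N) = (73 + N)*(105 + N)
t(-149) + 37891 = (7665 + (-149)**2 + 178*(-149)) + 37891 = (7665 + 22201 - 26522) + 37891 = 3344 + 37891 = 41235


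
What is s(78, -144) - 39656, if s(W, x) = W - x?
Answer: -39434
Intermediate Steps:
s(78, -144) - 39656 = (78 - 1*(-144)) - 39656 = (78 + 144) - 39656 = 222 - 39656 = -39434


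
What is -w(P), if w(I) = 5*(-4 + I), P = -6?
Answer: 50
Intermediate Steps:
w(I) = -20 + 5*I
-w(P) = -(-20 + 5*(-6)) = -(-20 - 30) = -1*(-50) = 50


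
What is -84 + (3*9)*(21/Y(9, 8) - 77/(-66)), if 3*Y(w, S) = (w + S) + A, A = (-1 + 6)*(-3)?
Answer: 798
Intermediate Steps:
A = -15 (A = 5*(-3) = -15)
Y(w, S) = -5 + S/3 + w/3 (Y(w, S) = ((w + S) - 15)/3 = ((S + w) - 15)/3 = (-15 + S + w)/3 = -5 + S/3 + w/3)
-84 + (3*9)*(21/Y(9, 8) - 77/(-66)) = -84 + (3*9)*(21/(-5 + (⅓)*8 + (⅓)*9) - 77/(-66)) = -84 + 27*(21/(-5 + 8/3 + 3) - 77*(-1/66)) = -84 + 27*(21/(⅔) + 7/6) = -84 + 27*(21*(3/2) + 7/6) = -84 + 27*(63/2 + 7/6) = -84 + 27*(98/3) = -84 + 882 = 798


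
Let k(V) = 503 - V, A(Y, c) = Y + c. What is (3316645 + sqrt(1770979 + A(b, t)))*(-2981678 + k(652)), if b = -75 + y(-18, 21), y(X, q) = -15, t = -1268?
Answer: -9889661610415 - 2981827*sqrt(1769621) ≈ -9.8936e+12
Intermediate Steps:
b = -90 (b = -75 - 15 = -90)
(3316645 + sqrt(1770979 + A(b, t)))*(-2981678 + k(652)) = (3316645 + sqrt(1770979 + (-90 - 1268)))*(-2981678 + (503 - 1*652)) = (3316645 + sqrt(1770979 - 1358))*(-2981678 + (503 - 652)) = (3316645 + sqrt(1769621))*(-2981678 - 149) = (3316645 + sqrt(1769621))*(-2981827) = -9889661610415 - 2981827*sqrt(1769621)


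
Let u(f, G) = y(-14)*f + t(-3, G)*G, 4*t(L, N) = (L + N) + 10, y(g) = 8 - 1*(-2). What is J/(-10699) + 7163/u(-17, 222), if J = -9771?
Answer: 398320783/268320221 ≈ 1.4845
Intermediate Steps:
y(g) = 10 (y(g) = 8 + 2 = 10)
t(L, N) = 5/2 + L/4 + N/4 (t(L, N) = ((L + N) + 10)/4 = (10 + L + N)/4 = 5/2 + L/4 + N/4)
u(f, G) = 10*f + G*(7/4 + G/4) (u(f, G) = 10*f + (5/2 + (¼)*(-3) + G/4)*G = 10*f + (5/2 - ¾ + G/4)*G = 10*f + (7/4 + G/4)*G = 10*f + G*(7/4 + G/4))
J/(-10699) + 7163/u(-17, 222) = -9771/(-10699) + 7163/(10*(-17) + (¼)*222*(7 + 222)) = -9771*(-1/10699) + 7163/(-170 + (¼)*222*229) = 9771/10699 + 7163/(-170 + 25419/2) = 9771/10699 + 7163/(25079/2) = 9771/10699 + 7163*(2/25079) = 9771/10699 + 14326/25079 = 398320783/268320221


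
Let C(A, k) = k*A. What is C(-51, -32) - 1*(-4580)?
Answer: 6212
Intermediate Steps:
C(A, k) = A*k
C(-51, -32) - 1*(-4580) = -51*(-32) - 1*(-4580) = 1632 + 4580 = 6212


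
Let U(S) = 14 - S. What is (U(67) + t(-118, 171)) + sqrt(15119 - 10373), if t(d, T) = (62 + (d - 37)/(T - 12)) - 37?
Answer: -4607/159 + sqrt(4746) ≈ 39.916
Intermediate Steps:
t(d, T) = 25 + (-37 + d)/(-12 + T) (t(d, T) = (62 + (-37 + d)/(-12 + T)) - 37 = 25 + (-37 + d)/(-12 + T))
(U(67) + t(-118, 171)) + sqrt(15119 - 10373) = ((14 - 1*67) + (-337 - 118 + 25*171)/(-12 + 171)) + sqrt(15119 - 10373) = ((14 - 67) + (-337 - 118 + 4275)/159) + sqrt(4746) = (-53 + (1/159)*3820) + sqrt(4746) = (-53 + 3820/159) + sqrt(4746) = -4607/159 + sqrt(4746)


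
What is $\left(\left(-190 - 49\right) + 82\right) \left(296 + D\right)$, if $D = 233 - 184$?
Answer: $-54165$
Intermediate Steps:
$D = 49$ ($D = 233 - 184 = 49$)
$\left(\left(-190 - 49\right) + 82\right) \left(296 + D\right) = \left(\left(-190 - 49\right) + 82\right) \left(296 + 49\right) = \left(-239 + 82\right) 345 = \left(-157\right) 345 = -54165$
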